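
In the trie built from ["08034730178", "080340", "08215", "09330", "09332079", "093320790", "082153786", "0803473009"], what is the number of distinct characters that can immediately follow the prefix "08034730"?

2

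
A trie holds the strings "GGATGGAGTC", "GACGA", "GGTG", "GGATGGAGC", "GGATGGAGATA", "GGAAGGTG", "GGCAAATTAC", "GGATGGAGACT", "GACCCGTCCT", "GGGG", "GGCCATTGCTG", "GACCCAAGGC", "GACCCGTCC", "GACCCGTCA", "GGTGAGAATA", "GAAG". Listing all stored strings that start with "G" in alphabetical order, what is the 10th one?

GGATGGAGC

Words with prefix "G", in lexicographic order: "GAAG", "GACCCAAGGC", "GACCCGTCA", "GACCCGTCC", "GACCCGTCCT", "GACGA", "GGAAGGTG", "GGATGGAGACT", "GGATGGAGATA", "GGATGGAGC", "GGATGGAGTC", "GGCAAATTAC", "GGCCATTGCTG", "GGGG", "GGTG", "GGTGAGAATA"
Position 10: GGATGGAGC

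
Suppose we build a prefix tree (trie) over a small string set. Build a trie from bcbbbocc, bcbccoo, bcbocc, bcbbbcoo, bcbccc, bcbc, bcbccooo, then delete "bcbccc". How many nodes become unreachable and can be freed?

Walk "bcbccc" from the leaf back toward the root, removing each node that no remaining word uses.
The suffix "c" (1 node) is used only by "bcbccc"; the node for "bcbcc" still has the child "o", so pruning stops there.
Nodes removed: 1

1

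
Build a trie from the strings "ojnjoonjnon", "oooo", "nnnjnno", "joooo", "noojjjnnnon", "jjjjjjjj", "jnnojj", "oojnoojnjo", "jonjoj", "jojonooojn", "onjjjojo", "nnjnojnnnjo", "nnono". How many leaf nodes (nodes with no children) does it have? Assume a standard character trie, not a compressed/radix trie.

13

Leaves are exactly the stored words that no other stored word extends.
Those words: "jjjjjjjj", "jnnojj", "jojonooojn", "jonjoj", "joooo", "nnjnojnnnjo", "nnnjnno", "nnono", "noojjjnnnon", "ojnjoonjnon", "onjjjojo", "oojnoojnjo", "oooo"
Leaf count: 13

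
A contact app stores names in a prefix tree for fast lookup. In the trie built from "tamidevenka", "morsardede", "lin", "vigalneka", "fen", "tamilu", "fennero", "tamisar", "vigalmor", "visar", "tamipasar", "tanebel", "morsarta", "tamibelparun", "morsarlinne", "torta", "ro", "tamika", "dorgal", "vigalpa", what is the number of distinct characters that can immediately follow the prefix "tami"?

The children of the "tami" node are the distinct next characters among strings starting with "tami".
Distinct next characters after "tami": b, d, k, l, p, s.
That node has 6 child edges.

6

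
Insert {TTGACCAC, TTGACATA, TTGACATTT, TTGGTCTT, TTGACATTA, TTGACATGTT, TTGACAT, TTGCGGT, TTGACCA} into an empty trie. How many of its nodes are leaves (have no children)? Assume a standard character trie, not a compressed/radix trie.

7

A leaf is a node with no children — equivalently, the end of a word that is not a proper prefix of any other stored word.
Those words: "TTGACATA", "TTGACATGTT", "TTGACATTA", "TTGACATTT", "TTGACCAC", "TTGCGGT", "TTGGTCTT"
Leaf count: 7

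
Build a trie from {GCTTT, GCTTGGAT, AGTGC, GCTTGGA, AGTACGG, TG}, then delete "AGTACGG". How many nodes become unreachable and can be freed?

Walk "AGTACGG" from the leaf back toward the root, removing each node that no remaining word uses.
The suffix "ACGG" (4 nodes) is used only by "AGTACGG"; the node for "AGT" still has the child "G", so pruning stops there.
Nodes removed: 4

4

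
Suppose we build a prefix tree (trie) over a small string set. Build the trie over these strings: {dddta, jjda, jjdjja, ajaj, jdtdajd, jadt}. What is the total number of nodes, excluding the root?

25

Trie structure (* marks end of a word):
(root)
├─ a
│  └─ j
│     └─ a
│        └─ j *
├─ d
│  └─ d
│     └─ d
│        └─ t
│           └─ a *
└─ j
   ├─ a
   │  └─ d
   │     └─ t *
   ├─ d
   │  └─ t
   │     └─ d
   │        └─ a
   │           └─ j
   │              └─ d *
   └─ j
      └─ d
         ├─ a *
         └─ j
            └─ j
               └─ a *
Counting every labelled node above: 25.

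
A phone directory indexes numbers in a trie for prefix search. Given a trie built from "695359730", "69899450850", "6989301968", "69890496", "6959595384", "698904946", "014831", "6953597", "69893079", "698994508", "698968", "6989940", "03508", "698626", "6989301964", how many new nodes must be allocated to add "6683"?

"6" is already a path in the trie; the remaining "683" must be added.
New nodes needed: |"6683"| − 1 = 4 − 1 = 3.

3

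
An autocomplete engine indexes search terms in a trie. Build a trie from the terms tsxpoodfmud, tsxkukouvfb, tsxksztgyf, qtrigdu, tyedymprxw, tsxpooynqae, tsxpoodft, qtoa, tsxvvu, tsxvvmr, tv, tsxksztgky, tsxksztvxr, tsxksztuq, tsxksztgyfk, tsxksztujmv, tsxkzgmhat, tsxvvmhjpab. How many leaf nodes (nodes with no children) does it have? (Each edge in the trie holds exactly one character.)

Leaves are exactly the stored words that no other stored word extends.
Those words: "qtoa", "qtrigdu", "tsxksztgky", "tsxksztgyfk", "tsxksztujmv", "tsxksztuq", "tsxksztvxr", "tsxkukouvfb", "tsxkzgmhat", "tsxpoodfmud", "tsxpoodft", "tsxpooynqae", "tsxvvmhjpab", "tsxvvmr", "tsxvvu", "tv", "tyedymprxw"
Leaf count: 17

17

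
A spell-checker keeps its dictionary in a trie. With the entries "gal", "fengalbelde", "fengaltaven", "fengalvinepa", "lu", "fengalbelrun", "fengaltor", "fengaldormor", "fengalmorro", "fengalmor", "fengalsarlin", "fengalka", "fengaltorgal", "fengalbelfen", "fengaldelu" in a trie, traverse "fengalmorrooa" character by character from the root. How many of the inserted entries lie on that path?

Walk "fengalmorrooa" from the root; an end-of-word marker is hit whenever a stored word is a prefix of "fengalmorrooa".
Prefixes of the query that are stored words: "fengalmor", "fengalmorro"
Count: 2

2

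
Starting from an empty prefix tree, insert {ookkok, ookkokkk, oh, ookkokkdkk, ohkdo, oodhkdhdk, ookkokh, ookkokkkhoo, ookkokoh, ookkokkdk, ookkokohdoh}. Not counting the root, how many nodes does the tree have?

Insert word by word; a character creates a node only if that edge doesn't already exist:
  "ookkok" → 6 new (o, o, k, k, o, k)
  "ookkokkk" → prefix "ookkok" already present; 2 new (k, k)
  "oh" → prefix "o" already present; 1 new (h)
  "ookkokkdkk" → prefix "ookkokk" already present; 3 new (d, k, k)
  "ohkdo" → prefix "oh" already present; 3 new (k, d, o)
  "oodhkdhdk" → prefix "oo" already present; 7 new (d, h, k, d, h, d, k)
  "ookkokh" → prefix "ookkok" already present; 1 new (h)
  "ookkokkkhoo" → prefix "ookkokkk" already present; 3 new (h, o, o)
  "ookkokoh" → prefix "ookkok" already present; 2 new (o, h)
  "ookkokkdk" → prefix "ookkokkdk" already present; 0 new (none)
  "ookkokohdoh" → prefix "ookkokoh" already present; 3 new (d, o, h)
Total nodes = 6 + 2 + 1 + 3 + 3 + 7 + 1 + 3 + 2 + 0 + 3 = 31

31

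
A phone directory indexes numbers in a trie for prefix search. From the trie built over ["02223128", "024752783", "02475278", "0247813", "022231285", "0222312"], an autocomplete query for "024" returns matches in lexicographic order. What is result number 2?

024752783

Words with prefix "024", in lexicographic order: "02475278", "024752783", "0247813"
The 2nd is 024752783.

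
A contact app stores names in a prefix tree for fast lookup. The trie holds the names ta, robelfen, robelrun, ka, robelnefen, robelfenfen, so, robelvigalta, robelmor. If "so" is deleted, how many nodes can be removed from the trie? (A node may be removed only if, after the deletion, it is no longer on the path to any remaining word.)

2

Walk "so" from the leaf back toward the root, removing each node that no remaining word uses.
No other word shares any prefix with "so", so all 2 of its nodes go.
Nodes removed: 2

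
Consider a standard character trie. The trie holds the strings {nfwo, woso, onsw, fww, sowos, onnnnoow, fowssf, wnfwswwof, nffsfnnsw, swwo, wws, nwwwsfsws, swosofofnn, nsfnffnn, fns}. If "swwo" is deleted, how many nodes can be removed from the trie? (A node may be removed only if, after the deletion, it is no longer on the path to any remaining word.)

2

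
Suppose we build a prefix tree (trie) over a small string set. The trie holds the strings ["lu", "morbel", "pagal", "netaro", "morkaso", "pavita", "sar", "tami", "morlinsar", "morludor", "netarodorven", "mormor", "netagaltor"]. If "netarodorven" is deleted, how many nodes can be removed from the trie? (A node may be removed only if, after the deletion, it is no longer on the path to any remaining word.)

A node on "netarodorven"'s path can go only if nothing else ends at it or branches off below it.
The suffix "dorven" (6 nodes) is used only by "netarodorven"; "netaro" is itself a stored word, so pruning stops there.
Nodes removed: 6

6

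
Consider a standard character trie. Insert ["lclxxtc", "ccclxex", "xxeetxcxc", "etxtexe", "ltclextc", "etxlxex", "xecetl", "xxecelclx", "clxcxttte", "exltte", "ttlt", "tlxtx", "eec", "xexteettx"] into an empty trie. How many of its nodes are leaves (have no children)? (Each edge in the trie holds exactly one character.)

A leaf is a node with no children — equivalently, the end of a word that is not a proper prefix of any other stored word.
Those words: "ccclxex", "clxcxttte", "eec", "etxlxex", "etxtexe", "exltte", "lclxxtc", "ltclextc", "tlxtx", "ttlt", "xecetl", "xexteettx", "xxecelclx", "xxeetxcxc"
Leaf count: 14

14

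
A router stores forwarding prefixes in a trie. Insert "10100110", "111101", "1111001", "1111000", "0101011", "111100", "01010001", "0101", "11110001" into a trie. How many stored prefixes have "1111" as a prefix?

5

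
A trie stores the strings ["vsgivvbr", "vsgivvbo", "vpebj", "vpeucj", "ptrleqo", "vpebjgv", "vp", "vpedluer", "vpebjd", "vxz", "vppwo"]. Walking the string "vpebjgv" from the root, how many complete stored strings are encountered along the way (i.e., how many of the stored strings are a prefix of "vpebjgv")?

3

Check each prefix of "vpebjgv" against the stored set — each match is an end-marker on the path.
Prefixes of the query that are stored words: "vp", "vpebj", "vpebjgv"
Count: 3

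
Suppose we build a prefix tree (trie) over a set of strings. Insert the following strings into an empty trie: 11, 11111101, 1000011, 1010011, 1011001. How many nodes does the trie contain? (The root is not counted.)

Trace insertions, counting only characters that open a new branch:
  "11" → 2 new (1, 1)
  "11111101" → prefix "11" already present; 6 new (1, 1, 1, 1, 0, 1)
  "1000011" → prefix "1" already present; 6 new (0, 0, 0, 0, 1, 1)
  "1010011" → prefix "10" already present; 5 new (1, 0, 0, 1, 1)
  "1011001" → prefix "101" already present; 4 new (1, 0, 0, 1)
Total nodes = 2 + 6 + 6 + 5 + 4 = 23

23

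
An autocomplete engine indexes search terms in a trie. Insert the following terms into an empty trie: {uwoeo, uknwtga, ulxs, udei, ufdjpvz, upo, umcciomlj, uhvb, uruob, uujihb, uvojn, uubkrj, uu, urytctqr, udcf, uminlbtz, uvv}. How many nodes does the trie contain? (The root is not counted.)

68

Trace insertions, counting only characters that open a new branch:
  "uwoeo" → 5 new (u, w, o, e, o)
  "uknwtga" → prefix "u" already present; 6 new (k, n, w, t, g, a)
  "ulxs" → prefix "u" already present; 3 new (l, x, s)
  "udei" → prefix "u" already present; 3 new (d, e, i)
  "ufdjpvz" → prefix "u" already present; 6 new (f, d, j, p, v, z)
  "upo" → prefix "u" already present; 2 new (p, o)
  "umcciomlj" → prefix "u" already present; 8 new (m, c, c, i, o, m, l, j)
  "uhvb" → prefix "u" already present; 3 new (h, v, b)
  "uruob" → prefix "u" already present; 4 new (r, u, o, b)
  "uujihb" → prefix "u" already present; 5 new (u, j, i, h, b)
  "uvojn" → prefix "u" already present; 4 new (v, o, j, n)
  "uubkrj" → prefix "uu" already present; 4 new (b, k, r, j)
  "uu" → prefix "uu" already present; 0 new (none)
  "urytctqr" → prefix "ur" already present; 6 new (y, t, c, t, q, r)
  "udcf" → prefix "ud" already present; 2 new (c, f)
  "uminlbtz" → prefix "um" already present; 6 new (i, n, l, b, t, z)
  "uvv" → prefix "uv" already present; 1 new (v)
Total nodes = 5 + 6 + 3 + 3 + 6 + 2 + 8 + 3 + 4 + 5 + 4 + 4 + 0 + 6 + 2 + 6 + 1 = 68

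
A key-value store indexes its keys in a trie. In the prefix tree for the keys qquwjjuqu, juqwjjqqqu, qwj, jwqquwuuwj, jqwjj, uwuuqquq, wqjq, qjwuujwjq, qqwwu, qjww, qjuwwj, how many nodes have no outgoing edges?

Leaves are exactly the stored words that no other stored word extends.
Those words: "jqwjj", "juqwjjqqqu", "jwqquwuuwj", "qjuwwj", "qjwuujwjq", "qjww", "qquwjjuqu", "qqwwu", "qwj", "uwuuqquq", "wqjq"
Leaf count: 11

11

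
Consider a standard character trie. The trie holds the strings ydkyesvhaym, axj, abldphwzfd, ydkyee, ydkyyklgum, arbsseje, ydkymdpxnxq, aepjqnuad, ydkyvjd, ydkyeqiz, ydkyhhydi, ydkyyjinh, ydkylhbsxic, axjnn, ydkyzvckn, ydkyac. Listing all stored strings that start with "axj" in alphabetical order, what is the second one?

axjnn

DFS of the "axj" subtree visits, in order: "axj", "axjnn"
The 2nd is axjnn.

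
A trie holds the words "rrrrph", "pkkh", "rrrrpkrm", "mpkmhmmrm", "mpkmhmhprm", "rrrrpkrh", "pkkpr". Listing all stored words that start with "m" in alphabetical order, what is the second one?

DFS of the "m" subtree visits, in order: "mpkmhmhprm", "mpkmhmmrm"
The 2nd is mpkmhmmrm.

mpkmhmmrm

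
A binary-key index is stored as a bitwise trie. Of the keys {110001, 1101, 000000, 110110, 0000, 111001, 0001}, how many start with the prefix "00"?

3

Traverse to the node for "00", then collect every word in that subtree.
Matches: "0000", "000000", "0001"
Count: 3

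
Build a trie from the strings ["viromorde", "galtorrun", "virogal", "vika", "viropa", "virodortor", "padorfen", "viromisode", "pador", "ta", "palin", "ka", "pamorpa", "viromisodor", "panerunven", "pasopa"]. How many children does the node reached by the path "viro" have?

4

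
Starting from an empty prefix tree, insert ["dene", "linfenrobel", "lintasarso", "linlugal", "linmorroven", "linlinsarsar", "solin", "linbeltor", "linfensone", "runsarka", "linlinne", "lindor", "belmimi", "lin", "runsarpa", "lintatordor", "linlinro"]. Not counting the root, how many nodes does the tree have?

88

Trace insertions, counting only characters that open a new branch:
  "dene" → 4 new (d, e, n, e)
  "linfenrobel" → 11 new (l, i, n, f, e, n, r, o, b, e, l)
  "lintasarso" → prefix "lin" already present; 7 new (t, a, s, a, r, s, o)
  "linlugal" → prefix "lin" already present; 5 new (l, u, g, a, l)
  "linmorroven" → prefix "lin" already present; 8 new (m, o, r, r, o, v, e, n)
  "linlinsarsar" → prefix "linl" already present; 8 new (i, n, s, a, r, s, a, r)
  "solin" → 5 new (s, o, l, i, n)
  "linbeltor" → prefix "lin" already present; 6 new (b, e, l, t, o, r)
  "linfensone" → prefix "linfen" already present; 4 new (s, o, n, e)
  "runsarka" → 8 new (r, u, n, s, a, r, k, a)
  "linlinne" → prefix "linlin" already present; 2 new (n, e)
  "lindor" → prefix "lin" already present; 3 new (d, o, r)
  "belmimi" → 7 new (b, e, l, m, i, m, i)
  "lin" → prefix "lin" already present; 0 new (none)
  "runsarpa" → prefix "runsar" already present; 2 new (p, a)
  "lintatordor" → prefix "linta" already present; 6 new (t, o, r, d, o, r)
  "linlinro" → prefix "linlin" already present; 2 new (r, o)
Total nodes = 4 + 11 + 7 + 5 + 8 + 8 + 5 + 6 + 4 + 8 + 2 + 3 + 7 + 0 + 2 + 6 + 2 = 88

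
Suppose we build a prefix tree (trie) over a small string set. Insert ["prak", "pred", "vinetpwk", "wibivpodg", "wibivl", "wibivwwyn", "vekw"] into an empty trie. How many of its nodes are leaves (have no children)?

7

A leaf is a node with no children — equivalently, the end of a word that is not a proper prefix of any other stored word.
Those words: "prak", "pred", "vekw", "vinetpwk", "wibivl", "wibivpodg", "wibivwwyn"
Leaf count: 7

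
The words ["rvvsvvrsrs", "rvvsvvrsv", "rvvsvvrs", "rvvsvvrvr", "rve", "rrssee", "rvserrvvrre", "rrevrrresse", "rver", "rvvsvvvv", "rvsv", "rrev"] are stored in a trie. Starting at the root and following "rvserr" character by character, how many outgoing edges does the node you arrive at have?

The children of the "rvserr" node are the distinct next characters among strings starting with "rvserr".
Distinct next characters after "rvserr": v.
That node has 1 child edge.

1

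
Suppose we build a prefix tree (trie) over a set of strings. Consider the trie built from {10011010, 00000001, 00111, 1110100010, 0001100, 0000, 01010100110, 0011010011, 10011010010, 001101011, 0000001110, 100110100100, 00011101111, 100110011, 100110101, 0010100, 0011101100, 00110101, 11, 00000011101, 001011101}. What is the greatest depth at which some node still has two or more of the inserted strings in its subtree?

11

Look for the deepest trie node that still has at least two words in its subtree.
"10011010010" and "100110100100" agree on "10011010010" (11 characters) before diverging; nothing deeper is shared.
Longest shared-prefix length: 11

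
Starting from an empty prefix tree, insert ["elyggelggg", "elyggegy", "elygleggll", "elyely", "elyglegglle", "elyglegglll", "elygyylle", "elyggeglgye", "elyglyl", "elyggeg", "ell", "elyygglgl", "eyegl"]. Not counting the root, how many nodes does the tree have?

Count nodes per top-level branch (shared prefixes stored once):
  'e'-branch (ell, elyely, elyggeg, elyggeglgye, elyggegy, elyggelggg, elygleggll, elyglegglle, elyglegglll, elyglyl, elygyylle, elyygglgl, eyegl): 45 nodes
Sum: 45

45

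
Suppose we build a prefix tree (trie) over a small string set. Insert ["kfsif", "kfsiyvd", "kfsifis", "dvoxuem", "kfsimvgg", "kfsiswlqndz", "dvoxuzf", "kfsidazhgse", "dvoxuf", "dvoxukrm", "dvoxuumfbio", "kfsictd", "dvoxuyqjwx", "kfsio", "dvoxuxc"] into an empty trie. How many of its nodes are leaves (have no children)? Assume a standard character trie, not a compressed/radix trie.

14

A leaf is a node with no children — equivalently, the end of a word that is not a proper prefix of any other stored word.
Those words: "dvoxuem", "dvoxuf", "dvoxukrm", "dvoxuumfbio", "dvoxuxc", "dvoxuyqjwx", "dvoxuzf", "kfsictd", "kfsidazhgse", "kfsifis", "kfsimvgg", "kfsio", "kfsiswlqndz", "kfsiyvd"
Leaf count: 14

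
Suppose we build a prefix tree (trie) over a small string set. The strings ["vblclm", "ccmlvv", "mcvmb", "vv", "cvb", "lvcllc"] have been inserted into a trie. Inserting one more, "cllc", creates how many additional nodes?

3

"c" is already a path in the trie; the remaining "llc" must be added.
New nodes needed: |"cllc"| − 1 = 4 − 1 = 3.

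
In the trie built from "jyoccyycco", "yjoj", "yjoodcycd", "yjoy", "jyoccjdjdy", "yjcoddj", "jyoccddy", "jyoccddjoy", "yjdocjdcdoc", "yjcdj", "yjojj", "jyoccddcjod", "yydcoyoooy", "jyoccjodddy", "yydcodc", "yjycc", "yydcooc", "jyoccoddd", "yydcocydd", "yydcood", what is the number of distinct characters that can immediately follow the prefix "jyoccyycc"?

1

The children of the "jyoccyycc" node are the distinct next characters among strings starting with "jyoccyycc".
Characters that immediately follow "jyoccyycc" among the stored strings: {o}.
That node has 1 child edge.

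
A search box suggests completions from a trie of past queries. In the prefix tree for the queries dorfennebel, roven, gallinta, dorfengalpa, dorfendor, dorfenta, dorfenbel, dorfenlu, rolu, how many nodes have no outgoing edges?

9

A leaf is a node with no children — equivalently, the end of a word that is not a proper prefix of any other stored word.
Those words: "dorfenbel", "dorfendor", "dorfengalpa", "dorfenlu", "dorfennebel", "dorfenta", "gallinta", "rolu", "roven"
Leaf count: 9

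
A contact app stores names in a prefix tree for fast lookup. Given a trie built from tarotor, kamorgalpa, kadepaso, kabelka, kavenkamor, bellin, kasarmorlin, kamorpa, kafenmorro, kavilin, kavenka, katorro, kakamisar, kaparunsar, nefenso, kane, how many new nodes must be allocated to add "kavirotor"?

5

"kavi" is already a path in the trie; the remaining "rotor" must be added.
Each of the 5 remaining characters creates one node.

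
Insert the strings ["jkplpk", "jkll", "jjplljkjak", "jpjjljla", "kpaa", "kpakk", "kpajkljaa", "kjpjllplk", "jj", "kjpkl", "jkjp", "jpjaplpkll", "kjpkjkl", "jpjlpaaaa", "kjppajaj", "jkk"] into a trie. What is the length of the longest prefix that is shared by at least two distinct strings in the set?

Equivalently: take the maximum, over all pairs, of their longest common prefix length.
e.g. "kjpkjkl" and "kjpkl" share the prefix "kjpk" of length 4; no pair shares a longer one.
Longest shared-prefix length: 4

4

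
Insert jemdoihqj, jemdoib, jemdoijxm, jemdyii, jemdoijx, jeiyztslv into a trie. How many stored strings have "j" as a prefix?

Walk to "j"; the words in its subtree are exactly those with that prefix.
Matches: "jeiyztslv", "jemdoib", "jemdoihqj", "jemdoijx", "jemdoijxm", "jemdyii"
Count: 6

6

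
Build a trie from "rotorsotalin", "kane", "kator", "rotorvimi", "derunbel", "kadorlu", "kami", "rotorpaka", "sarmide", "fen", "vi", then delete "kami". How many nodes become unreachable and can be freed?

A node on "kami"'s path can go only if nothing else ends at it or branches off below it.
The suffix "mi" (2 nodes) is used only by "kami"; the node for "ka" still has the child "n", so pruning stops there.
Nodes removed: 2

2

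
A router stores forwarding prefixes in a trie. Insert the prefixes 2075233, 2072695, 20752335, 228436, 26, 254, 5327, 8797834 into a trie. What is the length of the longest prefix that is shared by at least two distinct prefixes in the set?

7

The deepest shared node is where two words last agree before diverging.
e.g. "2075233" and "20752335" share the prefix "2075233" of length 7; no pair shares a longer one.
Longest shared-prefix length: 7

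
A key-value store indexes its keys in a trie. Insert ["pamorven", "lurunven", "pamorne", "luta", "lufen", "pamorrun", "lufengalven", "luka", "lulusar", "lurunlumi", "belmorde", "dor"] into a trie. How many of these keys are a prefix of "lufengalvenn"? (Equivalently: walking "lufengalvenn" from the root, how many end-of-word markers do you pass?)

Walk "lufengalvenn" from the root; an end-of-word marker is hit whenever a stored word is a prefix of "lufengalvenn".
Prefixes of the query that are stored words: "lufen", "lufengalven"
Count: 2

2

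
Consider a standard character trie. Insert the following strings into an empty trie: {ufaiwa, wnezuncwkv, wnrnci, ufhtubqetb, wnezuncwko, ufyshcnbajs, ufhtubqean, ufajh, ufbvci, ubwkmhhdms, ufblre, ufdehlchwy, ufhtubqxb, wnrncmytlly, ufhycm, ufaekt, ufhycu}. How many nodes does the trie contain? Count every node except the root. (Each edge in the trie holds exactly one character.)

81

For each word, the new-node count is its length minus the longest prefix already in the trie:
  "ufaiwa" → 6 new (u, f, a, i, w, a)
  "wnezuncwkv" → 10 new (w, n, e, z, u, n, c, w, k, v)
  "wnrnci" → prefix "wn" already present; 4 new (r, n, c, i)
  "ufhtubqetb" → prefix "uf" already present; 8 new (h, t, u, b, q, e, t, b)
  "wnezuncwko" → prefix "wnezuncwk" already present; 1 new (o)
  "ufyshcnbajs" → prefix "uf" already present; 9 new (y, s, h, c, n, b, a, j, s)
  "ufhtubqean" → prefix "ufhtubqe" already present; 2 new (a, n)
  "ufajh" → prefix "ufa" already present; 2 new (j, h)
  "ufbvci" → prefix "uf" already present; 4 new (b, v, c, i)
  "ubwkmhhdms" → prefix "u" already present; 9 new (b, w, k, m, h, h, d, m, s)
  "ufblre" → prefix "ufb" already present; 3 new (l, r, e)
  "ufdehlchwy" → prefix "uf" already present; 8 new (d, e, h, l, c, h, w, y)
  "ufhtubqxb" → prefix "ufhtubq" already present; 2 new (x, b)
  "wnrncmytlly" → prefix "wnrnc" already present; 6 new (m, y, t, l, l, y)
  "ufhycm" → prefix "ufh" already present; 3 new (y, c, m)
  "ufaekt" → prefix "ufa" already present; 3 new (e, k, t)
  "ufhycu" → prefix "ufhyc" already present; 1 new (u)
Total nodes = 6 + 10 + 4 + 8 + 1 + 9 + 2 + 2 + 4 + 9 + 3 + 8 + 2 + 6 + 3 + 3 + 1 = 81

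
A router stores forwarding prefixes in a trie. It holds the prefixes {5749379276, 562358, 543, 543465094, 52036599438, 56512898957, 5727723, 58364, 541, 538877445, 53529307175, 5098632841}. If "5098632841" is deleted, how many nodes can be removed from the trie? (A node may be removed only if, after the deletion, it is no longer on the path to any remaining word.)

A node on "5098632841"'s path can go only if nothing else ends at it or branches off below it.
The suffix "098632841" (9 nodes) is used only by "5098632841"; the node for "5" still has the child "7", so pruning stops there.
Nodes removed: 9

9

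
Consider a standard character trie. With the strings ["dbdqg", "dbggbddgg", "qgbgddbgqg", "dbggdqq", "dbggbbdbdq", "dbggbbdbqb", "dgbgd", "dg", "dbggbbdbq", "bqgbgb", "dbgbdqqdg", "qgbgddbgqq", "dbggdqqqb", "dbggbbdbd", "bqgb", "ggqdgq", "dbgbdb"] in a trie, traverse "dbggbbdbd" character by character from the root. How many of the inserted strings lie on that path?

1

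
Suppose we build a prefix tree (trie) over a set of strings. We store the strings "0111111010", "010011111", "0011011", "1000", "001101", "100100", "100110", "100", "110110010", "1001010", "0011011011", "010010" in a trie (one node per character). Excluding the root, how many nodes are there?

46

For each word, the new-node count is its length minus the longest prefix already in the trie:
  "0111111010" → 10 new (0, 1, 1, 1, 1, 1, 1, 0, 1, 0)
  "010011111" → prefix "01" already present; 7 new (0, 0, 1, 1, 1, 1, 1)
  "0011011" → prefix "0" already present; 6 new (0, 1, 1, 0, 1, 1)
  "1000" → 4 new (1, 0, 0, 0)
  "001101" → prefix "001101" already present; 0 new (none)
  "100100" → prefix "100" already present; 3 new (1, 0, 0)
  "100110" → prefix "1001" already present; 2 new (1, 0)
  "100" → prefix "100" already present; 0 new (none)
  "110110010" → prefix "1" already present; 8 new (1, 0, 1, 1, 0, 0, 1, 0)
  "1001010" → prefix "10010" already present; 2 new (1, 0)
  "0011011011" → prefix "0011011" already present; 3 new (0, 1, 1)
  "010010" → prefix "01001" already present; 1 new (0)
Total nodes = 10 + 7 + 6 + 4 + 0 + 3 + 2 + 0 + 8 + 2 + 3 + 1 = 46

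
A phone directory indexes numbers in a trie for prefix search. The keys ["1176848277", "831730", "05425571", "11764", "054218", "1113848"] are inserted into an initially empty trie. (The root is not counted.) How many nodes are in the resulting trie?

32

Trie structure (* marks end of a word):
(root)
├─ 0
│  └─ 5
│     └─ 4
│        └─ 2
│           ├─ 1
│           │  └─ 8 *
│           └─ 5
│              └─ 5
│                 └─ 7
│                    └─ 1 *
├─ 1
│  └─ 1
│     ├─ 1
│     │  └─ 3
│     │     └─ 8
│     │        └─ 4
│     │           └─ 8 *
│     └─ 7
│        └─ 6
│           ├─ 4 *
│           └─ 8
│              └─ 4
│                 └─ 8
│                    └─ 2
│                       └─ 7
│                          └─ 7 *
└─ 8
   └─ 3
      └─ 1
         └─ 7
            └─ 3
               └─ 0 *
Counting every labelled node above: 32.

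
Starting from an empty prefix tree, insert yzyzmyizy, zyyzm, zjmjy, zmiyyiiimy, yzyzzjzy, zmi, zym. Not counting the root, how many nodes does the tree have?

32

For each word, the new-node count is its length minus the longest prefix already in the trie:
  "yzyzmyizy" → 9 new (y, z, y, z, m, y, i, z, y)
  "zyyzm" → 5 new (z, y, y, z, m)
  "zjmjy" → prefix "z" already present; 4 new (j, m, j, y)
  "zmiyyiiimy" → prefix "z" already present; 9 new (m, i, y, y, i, i, i, m, y)
  "yzyzzjzy" → prefix "yzyz" already present; 4 new (z, j, z, y)
  "zmi" → prefix "zmi" already present; 0 new (none)
  "zym" → prefix "zy" already present; 1 new (m)
Total nodes = 9 + 5 + 4 + 9 + 4 + 0 + 1 = 32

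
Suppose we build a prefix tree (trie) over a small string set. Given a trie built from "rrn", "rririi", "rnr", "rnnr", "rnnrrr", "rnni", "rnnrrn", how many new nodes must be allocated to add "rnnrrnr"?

1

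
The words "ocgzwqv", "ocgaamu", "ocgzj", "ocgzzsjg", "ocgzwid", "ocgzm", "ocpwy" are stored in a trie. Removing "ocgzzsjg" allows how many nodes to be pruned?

4

After clearing the end-marker at "ocgzzsjg", prune upward until reaching a node still needed by another word.
The suffix "zsjg" (4 nodes) is used only by "ocgzzsjg"; the node for "ocgz" still has the child "w", so pruning stops there.
Nodes removed: 4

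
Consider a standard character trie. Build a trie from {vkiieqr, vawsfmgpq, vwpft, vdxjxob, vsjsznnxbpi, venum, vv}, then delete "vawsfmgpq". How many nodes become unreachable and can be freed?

After clearing the end-marker at "vawsfmgpq", prune upward until reaching a node still needed by another word.
The suffix "awsfmgpq" (8 nodes) is used only by "vawsfmgpq"; the node for "v" still has the child "k", so pruning stops there.
Nodes removed: 8

8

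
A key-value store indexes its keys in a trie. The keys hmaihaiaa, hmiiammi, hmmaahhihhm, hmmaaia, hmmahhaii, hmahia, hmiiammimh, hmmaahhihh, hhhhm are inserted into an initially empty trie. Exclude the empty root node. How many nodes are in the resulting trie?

40

Insert word by word; a character creates a node only if that edge doesn't already exist:
  "hmaihaiaa" → 9 new (h, m, a, i, h, a, i, a, a)
  "hmiiammi" → prefix "hm" already present; 6 new (i, i, a, m, m, i)
  "hmmaahhihhm" → prefix "hm" already present; 9 new (m, a, a, h, h, i, h, h, m)
  "hmmaaia" → prefix "hmmaa" already present; 2 new (i, a)
  "hmmahhaii" → prefix "hmma" already present; 5 new (h, h, a, i, i)
  "hmahia" → prefix "hma" already present; 3 new (h, i, a)
  "hmiiammimh" → prefix "hmiiammi" already present; 2 new (m, h)
  "hmmaahhihh" → prefix "hmmaahhihh" already present; 0 new (none)
  "hhhhm" → prefix "h" already present; 4 new (h, h, h, m)
Total nodes = 9 + 6 + 9 + 2 + 5 + 3 + 2 + 0 + 4 = 40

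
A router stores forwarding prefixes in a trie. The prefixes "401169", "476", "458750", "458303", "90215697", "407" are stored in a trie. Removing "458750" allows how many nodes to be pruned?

3

After clearing the end-marker at "458750", prune upward until reaching a node still needed by another word.
The suffix "750" (3 nodes) is used only by "458750"; the node for "458" still has the child "3", so pruning stops there.
Nodes removed: 3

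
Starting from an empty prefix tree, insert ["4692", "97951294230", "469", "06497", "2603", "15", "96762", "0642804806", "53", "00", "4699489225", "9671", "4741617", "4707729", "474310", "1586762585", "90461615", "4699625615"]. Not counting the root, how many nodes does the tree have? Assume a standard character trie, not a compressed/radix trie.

Count nodes per top-level branch (shared prefixes stored once):
  '0'-branch (00, 0642804806, 06497): 13 nodes
  '1'-branch (15, 1586762585): 10 nodes
  '2'-branch (2603): 4 nodes
  '4'-branch (469, 4692, 4699489225, 4699625615, 4707729, 4741617, 474310): 31 nodes
  '5'-branch (53): 2 nodes
  '9'-branch (90461615, 9671, 96762, 97951294230): 23 nodes
Sum: 83

83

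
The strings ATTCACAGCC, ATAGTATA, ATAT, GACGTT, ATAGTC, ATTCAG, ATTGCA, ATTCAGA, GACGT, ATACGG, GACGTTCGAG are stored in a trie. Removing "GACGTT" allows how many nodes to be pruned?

Walk "GACGTT" from the leaf back toward the root, removing each node that no remaining word uses.
Every node on "GACGTT" is still needed (e.g. by "GACGTTCGAG"), so nothing is freed.
Nodes removed: 0

0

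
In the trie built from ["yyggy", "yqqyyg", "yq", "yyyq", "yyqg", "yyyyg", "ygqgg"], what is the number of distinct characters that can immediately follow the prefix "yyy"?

Follow the path "yyy" to its node, then look at its outgoing edges.
Characters that immediately follow "yyy" among the stored strings: {q, y}.
That node has 2 child edges.

2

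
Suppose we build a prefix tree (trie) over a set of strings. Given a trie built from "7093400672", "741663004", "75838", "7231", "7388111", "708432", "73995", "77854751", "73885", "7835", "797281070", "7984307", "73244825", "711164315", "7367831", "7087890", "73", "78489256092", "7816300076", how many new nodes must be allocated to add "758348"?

2

The longest prefix of "758348" already in the trie is "7583" (length 4).
New nodes needed: |"758348"| − 4 = 6 − 4 = 2.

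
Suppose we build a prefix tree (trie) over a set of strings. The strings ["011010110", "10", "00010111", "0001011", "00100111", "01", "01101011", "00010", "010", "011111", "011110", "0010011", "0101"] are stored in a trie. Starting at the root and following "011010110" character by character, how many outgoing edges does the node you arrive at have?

Follow the path "011010110" to its node, then look at its outgoing edges.
No stored string extends past "011010110".
That node has 0 child edges.

0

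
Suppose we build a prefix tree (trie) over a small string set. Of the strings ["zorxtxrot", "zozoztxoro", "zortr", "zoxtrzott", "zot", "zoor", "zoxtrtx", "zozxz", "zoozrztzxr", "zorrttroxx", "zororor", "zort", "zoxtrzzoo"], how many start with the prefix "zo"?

Filter for entries beginning with "zo":
Matches: "zoor", "zoozrztzxr", "zororor", "zorrttroxx", "zort", "zortr", "zorxtxrot", "zot", "zoxtrtx", "zoxtrzott", "zoxtrzzoo", "zozoztxoro", "zozxz"
Count: 13

13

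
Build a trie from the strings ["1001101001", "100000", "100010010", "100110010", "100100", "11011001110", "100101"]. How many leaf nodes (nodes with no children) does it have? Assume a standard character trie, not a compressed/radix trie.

A leaf is a node with no children — equivalently, the end of a word that is not a proper prefix of any other stored word.
Those words: "100000", "100010010", "100100", "100101", "100110010", "1001101001", "11011001110"
Leaf count: 7

7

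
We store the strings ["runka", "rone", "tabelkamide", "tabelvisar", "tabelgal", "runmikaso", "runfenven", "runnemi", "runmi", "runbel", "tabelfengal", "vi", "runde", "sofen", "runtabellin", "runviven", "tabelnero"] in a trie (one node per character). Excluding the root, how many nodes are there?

For each word, the new-node count is its length minus the longest prefix already in the trie:
  "runka" → 5 new (r, u, n, k, a)
  "rone" → prefix "r" already present; 3 new (o, n, e)
  "tabelkamide" → 11 new (t, a, b, e, l, k, a, m, i, d, e)
  "tabelvisar" → prefix "tabel" already present; 5 new (v, i, s, a, r)
  "tabelgal" → prefix "tabel" already present; 3 new (g, a, l)
  "runmikaso" → prefix "run" already present; 6 new (m, i, k, a, s, o)
  "runfenven" → prefix "run" already present; 6 new (f, e, n, v, e, n)
  "runnemi" → prefix "run" already present; 4 new (n, e, m, i)
  "runmi" → prefix "runmi" already present; 0 new (none)
  "runbel" → prefix "run" already present; 3 new (b, e, l)
  "tabelfengal" → prefix "tabel" already present; 6 new (f, e, n, g, a, l)
  "vi" → 2 new (v, i)
  "runde" → prefix "run" already present; 2 new (d, e)
  "sofen" → 5 new (s, o, f, e, n)
  "runtabellin" → prefix "run" already present; 8 new (t, a, b, e, l, l, i, n)
  "runviven" → prefix "run" already present; 5 new (v, i, v, e, n)
  "tabelnero" → prefix "tabel" already present; 4 new (n, e, r, o)
Total nodes = 5 + 3 + 11 + 5 + 3 + 6 + 6 + 4 + 0 + 3 + 6 + 2 + 2 + 5 + 8 + 5 + 4 = 78

78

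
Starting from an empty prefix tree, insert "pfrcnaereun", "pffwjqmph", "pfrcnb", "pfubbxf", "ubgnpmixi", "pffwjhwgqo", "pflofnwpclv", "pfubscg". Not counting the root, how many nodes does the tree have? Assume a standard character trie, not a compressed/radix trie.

50

Count nodes per top-level branch (shared prefixes stored once):
  'p'-branch (pffwjhwgqo, pffwjqmph, pflofnwpclv, pfrcnaereun, pfrcnb, pfubbxf, pfubscg): 41 nodes
  'u'-branch (ubgnpmixi): 9 nodes
Sum: 50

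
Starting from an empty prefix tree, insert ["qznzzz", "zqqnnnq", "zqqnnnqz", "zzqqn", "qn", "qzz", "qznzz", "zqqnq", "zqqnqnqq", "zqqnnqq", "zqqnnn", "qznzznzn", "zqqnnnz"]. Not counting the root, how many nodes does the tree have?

Count nodes per top-level branch (shared prefixes stored once):
  'q'-branch (qn, qznzz, qznzznzn, qznzzz, qzz): 11 nodes
  'z'-branch (zqqnnn, zqqnnnq, zqqnnnqz, zqqnnnz, zqqnnqq, zqqnq, zqqnqnqq, zzqqn): 19 nodes
Sum: 30

30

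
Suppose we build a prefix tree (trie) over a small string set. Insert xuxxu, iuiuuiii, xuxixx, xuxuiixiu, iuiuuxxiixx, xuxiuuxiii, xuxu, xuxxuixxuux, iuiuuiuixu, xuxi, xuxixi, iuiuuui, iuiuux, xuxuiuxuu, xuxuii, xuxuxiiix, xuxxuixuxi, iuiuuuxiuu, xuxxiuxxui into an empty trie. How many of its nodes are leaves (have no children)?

Leaves are exactly the stored words that no other stored word extends.
Those words: "iuiuuiii", "iuiuuiuixu", "iuiuuui", "iuiuuuxiuu", "iuiuuxxiixx", "xuxiuuxiii", "xuxixi", "xuxixx", "xuxuiixiu", "xuxuiuxuu", "xuxuxiiix", "xuxxiuxxui", "xuxxuixuxi", "xuxxuixxuux"
Leaf count: 14

14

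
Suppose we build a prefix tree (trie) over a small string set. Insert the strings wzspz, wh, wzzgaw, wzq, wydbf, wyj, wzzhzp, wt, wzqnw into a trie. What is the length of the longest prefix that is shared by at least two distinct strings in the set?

Look for the deepest trie node that still has at least two words in its subtree.
"wzq" and "wzqnw" agree on "wzq" (3 characters) before diverging; nothing deeper is shared.
Longest shared-prefix length: 3

3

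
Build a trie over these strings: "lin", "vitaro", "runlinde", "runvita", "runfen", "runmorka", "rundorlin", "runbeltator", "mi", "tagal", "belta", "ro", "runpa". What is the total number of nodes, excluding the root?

Count nodes per top-level branch (shared prefixes stored once):
  'b'-branch (belta): 5 nodes
  'l'-branch (lin): 3 nodes
  'm'-branch (mi): 2 nodes
  'r'-branch (ro, runbeltator, rundorlin, runfen, runlinde, runmorka, runpa, runvita): 37 nodes
  't'-branch (tagal): 5 nodes
  'v'-branch (vitaro): 6 nodes
Sum: 58

58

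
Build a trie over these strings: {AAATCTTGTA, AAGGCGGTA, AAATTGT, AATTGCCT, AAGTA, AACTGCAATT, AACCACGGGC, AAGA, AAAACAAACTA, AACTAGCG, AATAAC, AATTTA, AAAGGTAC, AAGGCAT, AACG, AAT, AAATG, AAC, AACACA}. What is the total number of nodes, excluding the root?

Insert word by word; a character creates a node only if that edge doesn't already exist:
  "AAATCTTGTA" → 10 new (A, A, A, T, C, T, T, G, T, A)
  "AAGGCGGTA" → prefix "AA" already present; 7 new (G, G, C, G, G, T, A)
  "AAATTGT" → prefix "AAAT" already present; 3 new (T, G, T)
  "AATTGCCT" → prefix "AA" already present; 6 new (T, T, G, C, C, T)
  "AAGTA" → prefix "AAG" already present; 2 new (T, A)
  "AACTGCAATT" → prefix "AA" already present; 8 new (C, T, G, C, A, A, T, T)
  "AACCACGGGC" → prefix "AAC" already present; 7 new (C, A, C, G, G, G, C)
  "AAGA" → prefix "AAG" already present; 1 new (A)
  "AAAACAAACTA" → prefix "AAA" already present; 8 new (A, C, A, A, A, C, T, A)
  "AACTAGCG" → prefix "AACT" already present; 4 new (A, G, C, G)
  "AATAAC" → prefix "AAT" already present; 3 new (A, A, C)
  "AATTTA" → prefix "AATT" already present; 2 new (T, A)
  "AAAGGTAC" → prefix "AAA" already present; 5 new (G, G, T, A, C)
  "AAGGCAT" → prefix "AAGGC" already present; 2 new (A, T)
  "AACG" → prefix "AAC" already present; 1 new (G)
  "AAT" → prefix "AAT" already present; 0 new (none)
  "AAATG" → prefix "AAAT" already present; 1 new (G)
  "AAC" → prefix "AAC" already present; 0 new (none)
  "AACACA" → prefix "AAC" already present; 3 new (A, C, A)
Total nodes = 10 + 7 + 3 + 6 + 2 + 8 + 7 + 1 + 8 + 4 + 3 + 2 + 5 + 2 + 1 + 0 + 1 + 0 + 3 = 73

73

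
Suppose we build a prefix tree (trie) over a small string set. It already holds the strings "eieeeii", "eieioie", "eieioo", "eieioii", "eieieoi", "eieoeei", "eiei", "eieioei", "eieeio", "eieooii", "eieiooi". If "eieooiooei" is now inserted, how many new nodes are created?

4

Walking "eieooiooei" from the root, the first 6 characters ("eieooi") follow existing edges; "o" is the first miss.
Each of the 4 remaining characters creates one node.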